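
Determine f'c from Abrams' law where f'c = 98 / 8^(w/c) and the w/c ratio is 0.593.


f'c = 98 / 8^0.593
= 98 / 3.432
= 28.56 MPa

28.56


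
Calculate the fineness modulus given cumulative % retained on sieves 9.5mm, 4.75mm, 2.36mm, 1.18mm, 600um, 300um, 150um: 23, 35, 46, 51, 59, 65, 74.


FM = sum(cumulative % retained) / 100
= 353 / 100
= 3.53

3.53


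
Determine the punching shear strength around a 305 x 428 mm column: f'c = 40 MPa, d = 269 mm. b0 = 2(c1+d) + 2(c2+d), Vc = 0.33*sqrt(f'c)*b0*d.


b0 = 2*(305 + 269) + 2*(428 + 269) = 2542 mm
Vc = 0.33 * sqrt(40) * 2542 * 269 / 1000
= 1427.16 kN

1427.16


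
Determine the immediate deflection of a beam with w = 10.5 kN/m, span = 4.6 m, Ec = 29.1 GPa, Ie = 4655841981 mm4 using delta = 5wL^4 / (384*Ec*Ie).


Convert: L = 4.6 m = 4600 mm, Ec = 29.1 GPa = 29100 MPa
delta = 5 * 10.5 * 4600^4 / (384 * 29100 * 4655841981)
= 0.45 mm

0.45


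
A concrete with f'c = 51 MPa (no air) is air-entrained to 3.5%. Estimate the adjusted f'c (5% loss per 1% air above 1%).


Strength loss = (3.5 - 1) * 5 = 12.5%
f'c = 51 * (1 - 12.5/100)
= 44.62 MPa

44.62


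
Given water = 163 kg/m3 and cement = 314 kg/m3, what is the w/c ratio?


w/c = water / cement
w/c = 163 / 314 = 0.519

0.519


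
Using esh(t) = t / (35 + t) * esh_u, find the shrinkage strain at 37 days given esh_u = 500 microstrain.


esh(37) = 37 / (35 + 37) * 500
= 37 / 72 * 500
= 256.9 microstrain

256.9


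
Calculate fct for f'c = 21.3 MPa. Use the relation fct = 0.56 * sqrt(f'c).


fct = 0.56 * sqrt(21.3)
= 0.56 * 4.615
= 2.585 MPa

2.585


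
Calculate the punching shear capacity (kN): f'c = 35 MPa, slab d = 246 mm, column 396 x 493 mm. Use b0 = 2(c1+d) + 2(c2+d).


b0 = 2*(396 + 246) + 2*(493 + 246) = 2762 mm
Vc = 0.33 * sqrt(35) * 2762 * 246 / 1000
= 1326.5 kN

1326.5


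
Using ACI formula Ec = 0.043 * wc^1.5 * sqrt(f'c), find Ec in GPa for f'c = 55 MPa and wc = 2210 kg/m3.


Ec = 0.043 * 2210^1.5 * sqrt(55) / 1000
= 33.13 GPa

33.13


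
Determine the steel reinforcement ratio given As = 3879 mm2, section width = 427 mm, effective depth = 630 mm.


rho = As / (b * d)
= 3879 / (427 * 630)
= 0.0144

0.0144


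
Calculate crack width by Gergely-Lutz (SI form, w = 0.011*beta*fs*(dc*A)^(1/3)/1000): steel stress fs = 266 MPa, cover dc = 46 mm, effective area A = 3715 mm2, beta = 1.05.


w = 0.011 * beta * fs * (dc * A)^(1/3) / 1000
= 0.011 * 1.05 * 266 * (46 * 3715)^(1/3) / 1000
= 0.17 mm

0.17


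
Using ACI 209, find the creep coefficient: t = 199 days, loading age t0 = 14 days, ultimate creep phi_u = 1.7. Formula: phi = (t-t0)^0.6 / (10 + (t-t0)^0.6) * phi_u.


dt = 199 - 14 = 185
phi = 185^0.6 / (10 + 185^0.6) * 1.7
= 1.184

1.184


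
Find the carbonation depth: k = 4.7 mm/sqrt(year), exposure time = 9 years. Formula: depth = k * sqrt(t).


depth = k * sqrt(t)
= 4.7 * sqrt(9)
= 14.1 mm

14.1


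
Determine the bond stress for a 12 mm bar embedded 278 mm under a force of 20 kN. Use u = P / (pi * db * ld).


u = P / (pi * db * ld)
= 20 * 1000 / (pi * 12 * 278)
= 1.908 MPa

1.908


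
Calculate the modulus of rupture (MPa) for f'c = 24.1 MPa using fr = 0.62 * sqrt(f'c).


fr = 0.62 * sqrt(24.1)
= 3.044 MPa

3.044


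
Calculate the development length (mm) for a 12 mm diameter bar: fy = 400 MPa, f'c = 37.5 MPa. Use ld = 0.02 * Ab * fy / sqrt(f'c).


Ab = pi * 12^2 / 4 = 113.097 mm2
ld = 0.02 * 113.097 * 400 / sqrt(37.5)
= 147.7 mm

147.7


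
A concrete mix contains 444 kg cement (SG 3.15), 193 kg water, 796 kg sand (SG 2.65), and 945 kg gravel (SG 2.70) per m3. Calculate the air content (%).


Vol cement = 444 / (3.15 * 1000) = 0.140952 m3
Vol water = 193 / 1000 = 0.193 m3
Vol sand = 796 / (2.65 * 1000) = 0.300377 m3
Vol gravel = 945 / (2.70 * 1000) = 0.35 m3
Total solid + water volume = 0.98433 m3
Air = (1 - 0.98433) * 100 = 1.57%

1.57


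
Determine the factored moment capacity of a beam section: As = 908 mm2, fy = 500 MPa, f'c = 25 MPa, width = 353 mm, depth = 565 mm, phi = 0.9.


a = As * fy / (0.85 * f'c * b)
= 908 * 500 / (0.85 * 25 * 353)
= 60.5232 mm
Mn = As * fy * (d - a/2) / 10^6
= 242.7712 kN-m
phi*Mn = 0.9 * 242.7712 = 218.49 kN-m

218.49


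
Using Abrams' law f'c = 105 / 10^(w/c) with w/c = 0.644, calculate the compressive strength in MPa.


f'c = 105 / 10^0.644
= 105 / 4.406
= 23.83 MPa

23.83


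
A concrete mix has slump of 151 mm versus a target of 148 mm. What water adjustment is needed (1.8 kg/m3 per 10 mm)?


Difference = 148 - 151 = -3 mm
Water adjustment = -3 * 1.8 / 10 = -0.5 kg/m3

-0.5


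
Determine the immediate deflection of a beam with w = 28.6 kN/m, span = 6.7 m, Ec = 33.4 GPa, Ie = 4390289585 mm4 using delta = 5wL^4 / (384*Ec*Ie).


Convert: L = 6.7 m = 6700 mm, Ec = 33.4 GPa = 33400 MPa
delta = 5 * 28.6 * 6700^4 / (384 * 33400 * 4390289585)
= 5.12 mm

5.12


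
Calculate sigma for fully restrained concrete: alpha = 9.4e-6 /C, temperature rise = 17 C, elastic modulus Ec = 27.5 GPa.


sigma = alpha * dT * Ec
= 9.4e-6 * 17 * 27.5 * 1000
= 4.394 MPa

4.394


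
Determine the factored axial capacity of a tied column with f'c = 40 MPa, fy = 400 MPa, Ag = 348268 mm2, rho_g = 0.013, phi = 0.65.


Ast = rho * Ag = 0.013 * 348268 = 4527.484 mm2
phi*Pn = 0.65 * 0.80 * (0.85 * 40 * (348268 - 4527.484) + 400 * 4527.484) / 1000
= 7019.05 kN

7019.05


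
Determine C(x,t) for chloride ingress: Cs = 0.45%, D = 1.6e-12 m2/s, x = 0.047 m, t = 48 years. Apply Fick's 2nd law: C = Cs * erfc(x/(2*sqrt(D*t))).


t_seconds = 48 * 365.25 * 24 * 3600 = 1514764800.0 s
arg = 0.047 / (2 * sqrt(1.6e-12 * 1514764800.0))
= 0.4773
erfc(0.4773) = 0.4996
C = 0.45 * 0.4996 = 0.2248%

0.2248


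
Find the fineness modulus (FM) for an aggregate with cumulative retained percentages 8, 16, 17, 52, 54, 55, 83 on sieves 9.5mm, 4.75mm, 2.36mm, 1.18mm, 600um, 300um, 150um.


FM = sum(cumulative % retained) / 100
= 285 / 100
= 2.85

2.85


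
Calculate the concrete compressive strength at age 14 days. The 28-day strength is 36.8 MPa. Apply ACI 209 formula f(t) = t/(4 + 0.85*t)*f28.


f(14) = 14 / (4 + 0.85 * 14) * 36.8
= 14 / 15.9 * 36.8
= 32.4 MPa

32.4


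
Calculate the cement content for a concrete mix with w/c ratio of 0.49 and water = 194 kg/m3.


Cement = water / (w/c)
= 194 / 0.49
= 395.9 kg/m3

395.9


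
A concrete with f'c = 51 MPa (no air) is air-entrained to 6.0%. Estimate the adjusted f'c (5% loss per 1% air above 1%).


Strength loss = (6.0 - 1) * 5 = 25.0%
f'c = 51 * (1 - 25.0/100)
= 38.25 MPa

38.25


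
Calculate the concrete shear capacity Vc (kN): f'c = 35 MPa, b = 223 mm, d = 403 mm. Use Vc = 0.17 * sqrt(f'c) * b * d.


Vc = 0.17 * sqrt(35) * 223 * 403 / 1000
= 90.38 kN

90.38


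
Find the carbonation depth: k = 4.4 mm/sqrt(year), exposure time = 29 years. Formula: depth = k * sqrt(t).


depth = k * sqrt(t)
= 4.4 * sqrt(29)
= 23.69 mm

23.69


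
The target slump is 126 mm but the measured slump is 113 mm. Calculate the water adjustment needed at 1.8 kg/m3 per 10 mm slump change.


Difference = 126 - 113 = 13 mm
Water adjustment = 13 * 1.8 / 10 = 2.3 kg/m3

2.3


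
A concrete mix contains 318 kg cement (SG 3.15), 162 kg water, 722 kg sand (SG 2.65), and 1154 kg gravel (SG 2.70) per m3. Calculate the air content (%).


Vol cement = 318 / (3.15 * 1000) = 0.100952 m3
Vol water = 162 / 1000 = 0.162 m3
Vol sand = 722 / (2.65 * 1000) = 0.272453 m3
Vol gravel = 1154 / (2.70 * 1000) = 0.427407 m3
Total solid + water volume = 0.962813 m3
Air = (1 - 0.962813) * 100 = 3.72%

3.72


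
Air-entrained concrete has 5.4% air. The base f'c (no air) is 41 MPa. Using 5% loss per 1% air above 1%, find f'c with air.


Strength loss = (5.4 - 1) * 5 = 22.0%
f'c = 41 * (1 - 22.0/100)
= 31.98 MPa

31.98


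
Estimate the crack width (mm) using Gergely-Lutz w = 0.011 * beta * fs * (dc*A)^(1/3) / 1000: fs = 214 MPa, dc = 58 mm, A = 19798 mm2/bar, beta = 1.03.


w = 0.011 * beta * fs * (dc * A)^(1/3) / 1000
= 0.011 * 1.03 * 214 * (58 * 19798)^(1/3) / 1000
= 0.254 mm

0.254


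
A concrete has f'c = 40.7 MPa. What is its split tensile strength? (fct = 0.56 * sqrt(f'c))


fct = 0.56 * sqrt(40.7)
= 0.56 * 6.38
= 3.573 MPa

3.573


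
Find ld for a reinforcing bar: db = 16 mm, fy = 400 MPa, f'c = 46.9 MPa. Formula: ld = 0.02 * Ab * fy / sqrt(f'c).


Ab = pi * 16^2 / 4 = 201.062 mm2
ld = 0.02 * 201.062 * 400 / sqrt(46.9)
= 234.9 mm

234.9


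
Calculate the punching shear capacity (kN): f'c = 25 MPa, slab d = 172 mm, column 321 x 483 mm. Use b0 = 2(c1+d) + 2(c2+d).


b0 = 2*(321 + 172) + 2*(483 + 172) = 2296 mm
Vc = 0.33 * sqrt(25) * 2296 * 172 / 1000
= 651.6 kN

651.6


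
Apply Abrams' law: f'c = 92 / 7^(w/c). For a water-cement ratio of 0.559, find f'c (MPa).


f'c = 92 / 7^0.559
= 92 / 2.968
= 31.0 MPa

31.0


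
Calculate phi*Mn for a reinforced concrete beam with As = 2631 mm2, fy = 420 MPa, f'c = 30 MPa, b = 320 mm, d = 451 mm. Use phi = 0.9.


a = As * fy / (0.85 * f'c * b)
= 2631 * 420 / (0.85 * 30 * 320)
= 135.4191 mm
Mn = As * fy * (d - a/2) / 10^6
= 423.5436 kN-m
phi*Mn = 0.9 * 423.5436 = 381.19 kN-m

381.19


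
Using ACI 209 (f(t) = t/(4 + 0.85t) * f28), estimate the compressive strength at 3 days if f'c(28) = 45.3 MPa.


f(3) = 3 / (4 + 0.85 * 3) * 45.3
= 3 / 6.55 * 45.3
= 20.75 MPa

20.75


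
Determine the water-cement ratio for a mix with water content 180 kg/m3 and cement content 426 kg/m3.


w/c = water / cement
w/c = 180 / 426 = 0.423

0.423


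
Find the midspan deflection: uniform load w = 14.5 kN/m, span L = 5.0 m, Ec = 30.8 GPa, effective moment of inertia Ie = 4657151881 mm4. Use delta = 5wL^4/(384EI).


Convert: L = 5.0 m = 5000 mm, Ec = 30.8 GPa = 30800 MPa
delta = 5 * 14.5 * 5000^4 / (384 * 30800 * 4657151881)
= 0.82 mm

0.82


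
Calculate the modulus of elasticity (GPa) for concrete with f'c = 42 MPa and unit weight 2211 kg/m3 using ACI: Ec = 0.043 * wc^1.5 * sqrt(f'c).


Ec = 0.043 * 2211^1.5 * sqrt(42) / 1000
= 28.97 GPa

28.97


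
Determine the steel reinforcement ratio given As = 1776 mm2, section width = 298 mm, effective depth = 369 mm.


rho = As / (b * d)
= 1776 / (298 * 369)
= 0.0162

0.0162


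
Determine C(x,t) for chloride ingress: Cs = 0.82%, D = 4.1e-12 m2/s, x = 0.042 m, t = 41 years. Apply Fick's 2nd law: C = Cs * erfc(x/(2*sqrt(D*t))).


t_seconds = 41 * 365.25 * 24 * 3600 = 1293861600.0 s
arg = 0.042 / (2 * sqrt(4.1e-12 * 1293861600.0))
= 0.2883
erfc(0.2883) = 0.6835
C = 0.82 * 0.6835 = 0.5604%

0.5604


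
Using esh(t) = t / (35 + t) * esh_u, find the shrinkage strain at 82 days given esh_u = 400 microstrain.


esh(82) = 82 / (35 + 82) * 400
= 82 / 117 * 400
= 280.3 microstrain

280.3


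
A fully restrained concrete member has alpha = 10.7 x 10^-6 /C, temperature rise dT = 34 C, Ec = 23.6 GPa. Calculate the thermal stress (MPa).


sigma = alpha * dT * Ec
= 10.7e-6 * 34 * 23.6 * 1000
= 8.586 MPa

8.586


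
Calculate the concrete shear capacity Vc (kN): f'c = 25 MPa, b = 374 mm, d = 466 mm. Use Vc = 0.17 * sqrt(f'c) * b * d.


Vc = 0.17 * sqrt(25) * 374 * 466 / 1000
= 148.14 kN

148.14


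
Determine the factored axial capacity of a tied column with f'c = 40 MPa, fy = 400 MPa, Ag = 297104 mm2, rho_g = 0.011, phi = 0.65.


Ast = rho * Ag = 0.011 * 297104 = 3268.144 mm2
phi*Pn = 0.65 * 0.80 * (0.85 * 40 * (297104 - 3268.144) + 400 * 3268.144) / 1000
= 5874.79 kN

5874.79


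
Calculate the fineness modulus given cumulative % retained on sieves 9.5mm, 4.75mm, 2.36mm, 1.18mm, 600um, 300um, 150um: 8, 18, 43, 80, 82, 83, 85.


FM = sum(cumulative % retained) / 100
= 399 / 100
= 3.99

3.99


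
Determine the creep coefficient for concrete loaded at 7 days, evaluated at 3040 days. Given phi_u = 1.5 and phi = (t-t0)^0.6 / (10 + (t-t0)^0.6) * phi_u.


dt = 3040 - 7 = 3033
phi = 3033^0.6 / (10 + 3033^0.6) * 1.5
= 1.387

1.387


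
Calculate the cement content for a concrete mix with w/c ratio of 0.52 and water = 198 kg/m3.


Cement = water / (w/c)
= 198 / 0.52
= 380.8 kg/m3

380.8


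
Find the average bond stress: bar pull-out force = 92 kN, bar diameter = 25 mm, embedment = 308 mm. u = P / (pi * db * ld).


u = P / (pi * db * ld)
= 92 * 1000 / (pi * 25 * 308)
= 3.803 MPa

3.803


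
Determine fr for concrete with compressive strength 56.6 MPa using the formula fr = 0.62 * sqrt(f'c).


fr = 0.62 * sqrt(56.6)
= 4.664 MPa

4.664


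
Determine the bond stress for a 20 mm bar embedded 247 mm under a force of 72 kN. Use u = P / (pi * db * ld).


u = P / (pi * db * ld)
= 72 * 1000 / (pi * 20 * 247)
= 4.639 MPa

4.639


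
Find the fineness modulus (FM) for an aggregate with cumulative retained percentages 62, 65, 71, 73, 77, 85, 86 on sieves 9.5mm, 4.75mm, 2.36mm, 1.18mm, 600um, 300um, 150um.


FM = sum(cumulative % retained) / 100
= 519 / 100
= 5.19

5.19


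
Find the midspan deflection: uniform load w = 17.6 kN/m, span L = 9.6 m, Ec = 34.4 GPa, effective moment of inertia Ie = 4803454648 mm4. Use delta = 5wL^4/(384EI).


Convert: L = 9.6 m = 9600 mm, Ec = 34.4 GPa = 34400 MPa
delta = 5 * 17.6 * 9600^4 / (384 * 34400 * 4803454648)
= 11.78 mm

11.78


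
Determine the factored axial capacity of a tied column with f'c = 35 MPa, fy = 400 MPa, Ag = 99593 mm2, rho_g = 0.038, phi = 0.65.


Ast = rho * Ag = 0.038 * 99593 = 3784.534 mm2
phi*Pn = 0.65 * 0.80 * (0.85 * 35 * (99593 - 3784.534) + 400 * 3784.534) / 1000
= 2269.34 kN

2269.34


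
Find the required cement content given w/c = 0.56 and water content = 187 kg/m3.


Cement = water / (w/c)
= 187 / 0.56
= 333.9 kg/m3

333.9


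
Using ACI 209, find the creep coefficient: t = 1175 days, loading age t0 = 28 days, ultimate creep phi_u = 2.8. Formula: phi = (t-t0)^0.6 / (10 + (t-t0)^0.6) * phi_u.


dt = 1175 - 28 = 1147
phi = 1147^0.6 / (10 + 1147^0.6) * 2.8
= 2.443

2.443


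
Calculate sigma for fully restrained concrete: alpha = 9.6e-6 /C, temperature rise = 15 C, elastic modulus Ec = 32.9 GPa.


sigma = alpha * dT * Ec
= 9.6e-6 * 15 * 32.9 * 1000
= 4.738 MPa

4.738


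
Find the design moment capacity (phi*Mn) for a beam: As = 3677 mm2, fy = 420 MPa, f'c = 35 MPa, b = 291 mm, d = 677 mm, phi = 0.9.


a = As * fy / (0.85 * f'c * b)
= 3677 * 420 / (0.85 * 35 * 291)
= 178.3869 mm
Mn = As * fy * (d - a/2) / 10^6
= 907.7732 kN-m
phi*Mn = 0.9 * 907.7732 = 817.0 kN-m

817.0


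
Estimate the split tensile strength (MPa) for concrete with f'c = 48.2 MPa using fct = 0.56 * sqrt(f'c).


fct = 0.56 * sqrt(48.2)
= 0.56 * 6.943
= 3.888 MPa

3.888


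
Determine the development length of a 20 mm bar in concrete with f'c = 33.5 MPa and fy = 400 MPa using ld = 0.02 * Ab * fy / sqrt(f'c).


Ab = pi * 20^2 / 4 = 314.159 mm2
ld = 0.02 * 314.159 * 400 / sqrt(33.5)
= 434.2 mm

434.2


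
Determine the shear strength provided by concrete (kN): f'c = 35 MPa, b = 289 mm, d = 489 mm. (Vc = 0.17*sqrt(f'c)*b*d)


Vc = 0.17 * sqrt(35) * 289 * 489 / 1000
= 142.13 kN

142.13


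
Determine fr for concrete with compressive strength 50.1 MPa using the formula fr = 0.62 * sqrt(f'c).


fr = 0.62 * sqrt(50.1)
= 4.388 MPa

4.388


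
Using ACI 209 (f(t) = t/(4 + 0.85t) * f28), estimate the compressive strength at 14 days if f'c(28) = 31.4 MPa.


f(14) = 14 / (4 + 0.85 * 14) * 31.4
= 14 / 15.9 * 31.4
= 27.65 MPa

27.65


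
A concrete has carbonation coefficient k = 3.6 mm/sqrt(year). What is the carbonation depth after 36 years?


depth = k * sqrt(t)
= 3.6 * sqrt(36)
= 21.6 mm

21.6


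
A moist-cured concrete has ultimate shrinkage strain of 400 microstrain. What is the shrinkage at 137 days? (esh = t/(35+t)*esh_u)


esh(137) = 137 / (35 + 137) * 400
= 137 / 172 * 400
= 318.6 microstrain

318.6


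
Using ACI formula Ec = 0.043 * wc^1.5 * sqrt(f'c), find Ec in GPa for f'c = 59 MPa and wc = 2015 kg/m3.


Ec = 0.043 * 2015^1.5 * sqrt(59) / 1000
= 29.87 GPa

29.87


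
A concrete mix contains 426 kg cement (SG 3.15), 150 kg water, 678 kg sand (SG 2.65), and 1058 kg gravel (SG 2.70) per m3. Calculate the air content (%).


Vol cement = 426 / (3.15 * 1000) = 0.135238 m3
Vol water = 150 / 1000 = 0.15 m3
Vol sand = 678 / (2.65 * 1000) = 0.255849 m3
Vol gravel = 1058 / (2.70 * 1000) = 0.391852 m3
Total solid + water volume = 0.932939 m3
Air = (1 - 0.932939) * 100 = 6.71%

6.71


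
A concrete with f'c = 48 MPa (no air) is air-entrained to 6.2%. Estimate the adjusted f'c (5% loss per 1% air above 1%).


Strength loss = (6.2 - 1) * 5 = 26.0%
f'c = 48 * (1 - 26.0/100)
= 35.52 MPa

35.52


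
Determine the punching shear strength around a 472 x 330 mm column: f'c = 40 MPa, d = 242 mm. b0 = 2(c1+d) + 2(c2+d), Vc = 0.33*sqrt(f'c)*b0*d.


b0 = 2*(472 + 242) + 2*(330 + 242) = 2572 mm
Vc = 0.33 * sqrt(40) * 2572 * 242 / 1000
= 1299.06 kN

1299.06


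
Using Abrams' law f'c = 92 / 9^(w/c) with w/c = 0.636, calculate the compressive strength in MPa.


f'c = 92 / 9^0.636
= 92 / 4.045
= 22.75 MPa

22.75


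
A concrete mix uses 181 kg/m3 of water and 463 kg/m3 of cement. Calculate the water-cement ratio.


w/c = water / cement
w/c = 181 / 463 = 0.391

0.391


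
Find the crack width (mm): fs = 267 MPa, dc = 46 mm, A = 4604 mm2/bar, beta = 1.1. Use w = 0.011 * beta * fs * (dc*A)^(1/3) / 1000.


w = 0.011 * beta * fs * (dc * A)^(1/3) / 1000
= 0.011 * 1.1 * 267 * (46 * 4604)^(1/3) / 1000
= 0.193 mm

0.193


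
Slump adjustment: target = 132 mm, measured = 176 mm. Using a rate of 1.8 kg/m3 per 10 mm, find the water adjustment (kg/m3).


Difference = 132 - 176 = -44 mm
Water adjustment = -44 * 1.8 / 10 = -7.9 kg/m3

-7.9


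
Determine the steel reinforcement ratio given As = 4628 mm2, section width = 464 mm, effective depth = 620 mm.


rho = As / (b * d)
= 4628 / (464 * 620)
= 0.0161

0.0161


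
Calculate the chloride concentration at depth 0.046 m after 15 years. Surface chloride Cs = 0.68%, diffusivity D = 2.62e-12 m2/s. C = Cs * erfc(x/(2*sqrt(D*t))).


t_seconds = 15 * 365.25 * 24 * 3600 = 473364000.0 s
arg = 0.046 / (2 * sqrt(2.62e-12 * 473364000.0))
= 0.6531
erfc(0.6531) = 0.3557
C = 0.68 * 0.3557 = 0.2419%

0.2419


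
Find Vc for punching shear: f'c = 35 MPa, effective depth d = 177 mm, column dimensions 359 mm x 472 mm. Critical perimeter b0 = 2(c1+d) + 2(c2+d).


b0 = 2*(359 + 177) + 2*(472 + 177) = 2370 mm
Vc = 0.33 * sqrt(35) * 2370 * 177 / 1000
= 818.97 kN

818.97


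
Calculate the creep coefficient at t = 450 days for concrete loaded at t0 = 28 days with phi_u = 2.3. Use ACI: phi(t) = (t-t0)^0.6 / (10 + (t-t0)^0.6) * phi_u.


dt = 450 - 28 = 422
phi = 422^0.6 / (10 + 422^0.6) * 2.3
= 1.817

1.817


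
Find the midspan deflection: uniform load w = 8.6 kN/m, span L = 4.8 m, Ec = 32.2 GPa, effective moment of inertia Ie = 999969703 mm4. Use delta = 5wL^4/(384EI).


Convert: L = 4.8 m = 4800 mm, Ec = 32.2 GPa = 32200 MPa
delta = 5 * 8.6 * 4800^4 / (384 * 32200 * 999969703)
= 1.85 mm

1.85


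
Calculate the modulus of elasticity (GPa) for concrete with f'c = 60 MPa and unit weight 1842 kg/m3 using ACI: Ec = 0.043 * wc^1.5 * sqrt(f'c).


Ec = 0.043 * 1842^1.5 * sqrt(60) / 1000
= 26.33 GPa

26.33


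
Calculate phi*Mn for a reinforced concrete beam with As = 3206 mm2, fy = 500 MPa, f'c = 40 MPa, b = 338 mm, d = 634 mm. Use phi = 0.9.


a = As * fy / (0.85 * f'c * b)
= 3206 * 500 / (0.85 * 40 * 338)
= 139.4883 mm
Mn = As * fy * (d - a/2) / 10^6
= 904.5021 kN-m
phi*Mn = 0.9 * 904.5021 = 814.05 kN-m

814.05


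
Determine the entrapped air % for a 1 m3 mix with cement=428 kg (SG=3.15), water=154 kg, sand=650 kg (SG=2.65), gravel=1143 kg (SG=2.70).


Vol cement = 428 / (3.15 * 1000) = 0.135873 m3
Vol water = 154 / 1000 = 0.154 m3
Vol sand = 650 / (2.65 * 1000) = 0.245283 m3
Vol gravel = 1143 / (2.70 * 1000) = 0.423333 m3
Total solid + water volume = 0.958489 m3
Air = (1 - 0.958489) * 100 = 4.15%

4.15


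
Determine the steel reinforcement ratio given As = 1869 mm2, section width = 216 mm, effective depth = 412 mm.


rho = As / (b * d)
= 1869 / (216 * 412)
= 0.021

0.021


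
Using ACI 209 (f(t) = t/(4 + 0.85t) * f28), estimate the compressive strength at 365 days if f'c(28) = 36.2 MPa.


f(365) = 365 / (4 + 0.85 * 365) * 36.2
= 365 / 314.25 * 36.2
= 42.05 MPa

42.05


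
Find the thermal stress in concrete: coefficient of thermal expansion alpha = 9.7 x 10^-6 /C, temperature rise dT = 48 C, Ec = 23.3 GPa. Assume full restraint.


sigma = alpha * dT * Ec
= 9.7e-6 * 48 * 23.3 * 1000
= 10.848 MPa

10.848


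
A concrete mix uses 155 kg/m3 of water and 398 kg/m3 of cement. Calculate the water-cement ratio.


w/c = water / cement
w/c = 155 / 398 = 0.389

0.389


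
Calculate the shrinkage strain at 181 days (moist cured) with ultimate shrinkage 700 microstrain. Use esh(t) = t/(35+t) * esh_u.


esh(181) = 181 / (35 + 181) * 700
= 181 / 216 * 700
= 586.6 microstrain

586.6


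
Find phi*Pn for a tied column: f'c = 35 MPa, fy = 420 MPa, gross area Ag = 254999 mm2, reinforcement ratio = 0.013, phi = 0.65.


Ast = rho * Ag = 0.013 * 254999 = 3314.987 mm2
phi*Pn = 0.65 * 0.80 * (0.85 * 35 * (254999 - 3314.987) + 420 * 3314.987) / 1000
= 4617.54 kN

4617.54


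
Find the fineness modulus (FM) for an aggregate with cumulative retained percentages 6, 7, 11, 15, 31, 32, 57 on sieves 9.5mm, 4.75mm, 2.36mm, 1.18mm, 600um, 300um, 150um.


FM = sum(cumulative % retained) / 100
= 159 / 100
= 1.59

1.59


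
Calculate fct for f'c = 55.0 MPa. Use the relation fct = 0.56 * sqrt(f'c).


fct = 0.56 * sqrt(55.0)
= 0.56 * 7.416
= 4.153 MPa

4.153


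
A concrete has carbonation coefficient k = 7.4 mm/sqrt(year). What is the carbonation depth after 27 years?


depth = k * sqrt(t)
= 7.4 * sqrt(27)
= 38.45 mm

38.45


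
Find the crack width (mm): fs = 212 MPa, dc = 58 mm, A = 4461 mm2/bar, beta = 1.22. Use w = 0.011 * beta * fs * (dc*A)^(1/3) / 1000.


w = 0.011 * beta * fs * (dc * A)^(1/3) / 1000
= 0.011 * 1.22 * 212 * (58 * 4461)^(1/3) / 1000
= 0.181 mm

0.181


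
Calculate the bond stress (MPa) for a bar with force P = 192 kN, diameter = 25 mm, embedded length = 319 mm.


u = P / (pi * db * ld)
= 192 * 1000 / (pi * 25 * 319)
= 7.663 MPa

7.663


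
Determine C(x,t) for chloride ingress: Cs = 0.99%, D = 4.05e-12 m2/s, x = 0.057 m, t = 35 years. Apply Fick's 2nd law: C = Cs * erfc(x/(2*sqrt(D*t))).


t_seconds = 35 * 365.25 * 24 * 3600 = 1104516000.0 s
arg = 0.057 / (2 * sqrt(4.05e-12 * 1104516000.0))
= 0.4261
erfc(0.4261) = 0.5468
C = 0.99 * 0.5468 = 0.5413%

0.5413


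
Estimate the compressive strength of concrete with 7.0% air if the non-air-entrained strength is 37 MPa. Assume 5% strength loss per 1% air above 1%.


Strength loss = (7.0 - 1) * 5 = 30.0%
f'c = 37 * (1 - 30.0/100)
= 25.9 MPa

25.9


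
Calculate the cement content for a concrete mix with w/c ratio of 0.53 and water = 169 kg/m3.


Cement = water / (w/c)
= 169 / 0.53
= 318.9 kg/m3

318.9


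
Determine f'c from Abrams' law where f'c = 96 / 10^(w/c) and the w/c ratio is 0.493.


f'c = 96 / 10^0.493
= 96 / 3.112
= 30.85 MPa

30.85


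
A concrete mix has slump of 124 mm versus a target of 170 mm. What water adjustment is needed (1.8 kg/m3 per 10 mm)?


Difference = 170 - 124 = 46 mm
Water adjustment = 46 * 1.8 / 10 = 8.3 kg/m3

8.3


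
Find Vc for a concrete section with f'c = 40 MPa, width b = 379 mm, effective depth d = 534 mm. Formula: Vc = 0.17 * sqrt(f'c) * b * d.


Vc = 0.17 * sqrt(40) * 379 * 534 / 1000
= 217.6 kN

217.6


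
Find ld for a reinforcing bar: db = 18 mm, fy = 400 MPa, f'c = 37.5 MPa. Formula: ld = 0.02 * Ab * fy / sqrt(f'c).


Ab = pi * 18^2 / 4 = 254.469 mm2
ld = 0.02 * 254.469 * 400 / sqrt(37.5)
= 332.4 mm

332.4


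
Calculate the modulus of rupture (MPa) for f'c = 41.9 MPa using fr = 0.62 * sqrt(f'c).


fr = 0.62 * sqrt(41.9)
= 4.013 MPa

4.013


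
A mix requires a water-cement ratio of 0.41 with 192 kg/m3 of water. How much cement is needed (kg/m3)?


Cement = water / (w/c)
= 192 / 0.41
= 468.3 kg/m3

468.3


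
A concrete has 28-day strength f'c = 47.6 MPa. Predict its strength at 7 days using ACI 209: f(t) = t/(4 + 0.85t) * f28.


f(7) = 7 / (4 + 0.85 * 7) * 47.6
= 7 / 9.95 * 47.6
= 33.49 MPa

33.49


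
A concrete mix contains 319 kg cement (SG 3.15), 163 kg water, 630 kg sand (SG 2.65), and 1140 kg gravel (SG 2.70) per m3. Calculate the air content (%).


Vol cement = 319 / (3.15 * 1000) = 0.10127 m3
Vol water = 163 / 1000 = 0.163 m3
Vol sand = 630 / (2.65 * 1000) = 0.237736 m3
Vol gravel = 1140 / (2.70 * 1000) = 0.422222 m3
Total solid + water volume = 0.924228 m3
Air = (1 - 0.924228) * 100 = 7.58%

7.58


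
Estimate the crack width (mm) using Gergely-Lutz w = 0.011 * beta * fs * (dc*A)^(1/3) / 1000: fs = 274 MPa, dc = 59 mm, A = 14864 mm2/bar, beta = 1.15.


w = 0.011 * beta * fs * (dc * A)^(1/3) / 1000
= 0.011 * 1.15 * 274 * (59 * 14864)^(1/3) / 1000
= 0.332 mm

0.332


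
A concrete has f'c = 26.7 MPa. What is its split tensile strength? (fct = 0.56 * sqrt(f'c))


fct = 0.56 * sqrt(26.7)
= 0.56 * 5.167
= 2.894 MPa

2.894


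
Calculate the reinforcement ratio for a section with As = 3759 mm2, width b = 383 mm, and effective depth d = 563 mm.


rho = As / (b * d)
= 3759 / (383 * 563)
= 0.0174

0.0174


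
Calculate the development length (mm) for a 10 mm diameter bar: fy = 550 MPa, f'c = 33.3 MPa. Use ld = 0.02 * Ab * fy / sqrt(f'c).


Ab = pi * 10^2 / 4 = 78.54 mm2
ld = 0.02 * 78.54 * 550 / sqrt(33.3)
= 149.7 mm

149.7


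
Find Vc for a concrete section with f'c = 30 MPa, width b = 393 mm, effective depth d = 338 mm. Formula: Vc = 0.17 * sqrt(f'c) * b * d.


Vc = 0.17 * sqrt(30) * 393 * 338 / 1000
= 123.69 kN

123.69


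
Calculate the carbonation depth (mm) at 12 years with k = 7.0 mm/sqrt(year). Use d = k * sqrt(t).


depth = k * sqrt(t)
= 7.0 * sqrt(12)
= 24.25 mm

24.25


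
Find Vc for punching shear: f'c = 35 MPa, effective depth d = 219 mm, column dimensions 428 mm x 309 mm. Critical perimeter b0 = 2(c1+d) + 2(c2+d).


b0 = 2*(428 + 219) + 2*(309 + 219) = 2350 mm
Vc = 0.33 * sqrt(35) * 2350 * 219 / 1000
= 1004.75 kN

1004.75


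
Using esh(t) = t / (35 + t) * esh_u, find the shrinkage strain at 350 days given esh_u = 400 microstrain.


esh(350) = 350 / (35 + 350) * 400
= 350 / 385 * 400
= 363.6 microstrain

363.6


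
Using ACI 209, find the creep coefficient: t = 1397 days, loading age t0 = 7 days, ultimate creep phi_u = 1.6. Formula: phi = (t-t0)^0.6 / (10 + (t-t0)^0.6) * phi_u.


dt = 1397 - 7 = 1390
phi = 1390^0.6 / (10 + 1390^0.6) * 1.6
= 1.416

1.416


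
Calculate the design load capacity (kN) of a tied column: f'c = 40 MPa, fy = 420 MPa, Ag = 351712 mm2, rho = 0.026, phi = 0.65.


Ast = rho * Ag = 0.026 * 351712 = 9144.512 mm2
phi*Pn = 0.65 * 0.80 * (0.85 * 40 * (351712 - 9144.512) + 420 * 9144.512) / 1000
= 8053.75 kN

8053.75


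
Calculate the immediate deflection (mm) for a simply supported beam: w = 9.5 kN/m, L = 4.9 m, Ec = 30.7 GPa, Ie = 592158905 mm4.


Convert: L = 4.9 m = 4900 mm, Ec = 30.7 GPa = 30700 MPa
delta = 5 * 9.5 * 4900^4 / (384 * 30700 * 592158905)
= 3.92 mm

3.92


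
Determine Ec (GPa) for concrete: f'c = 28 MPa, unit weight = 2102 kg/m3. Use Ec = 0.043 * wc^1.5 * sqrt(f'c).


Ec = 0.043 * 2102^1.5 * sqrt(28) / 1000
= 21.93 GPa

21.93


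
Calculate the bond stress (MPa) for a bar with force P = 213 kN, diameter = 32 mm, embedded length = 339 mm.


u = P / (pi * db * ld)
= 213 * 1000 / (pi * 32 * 339)
= 6.25 MPa

6.25


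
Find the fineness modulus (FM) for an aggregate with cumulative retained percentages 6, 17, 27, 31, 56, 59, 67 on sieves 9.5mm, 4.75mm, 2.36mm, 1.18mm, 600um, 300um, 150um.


FM = sum(cumulative % retained) / 100
= 263 / 100
= 2.63

2.63


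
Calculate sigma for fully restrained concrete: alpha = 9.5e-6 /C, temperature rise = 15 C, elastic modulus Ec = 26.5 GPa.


sigma = alpha * dT * Ec
= 9.5e-6 * 15 * 26.5 * 1000
= 3.776 MPa

3.776


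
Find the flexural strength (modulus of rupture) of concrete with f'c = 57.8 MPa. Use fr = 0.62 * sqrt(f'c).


fr = 0.62 * sqrt(57.8)
= 4.714 MPa

4.714


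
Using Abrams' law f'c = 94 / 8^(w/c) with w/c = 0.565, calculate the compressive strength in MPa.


f'c = 94 / 8^0.565
= 94 / 3.238
= 29.03 MPa

29.03


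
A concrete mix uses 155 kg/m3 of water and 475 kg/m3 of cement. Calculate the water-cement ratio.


w/c = water / cement
w/c = 155 / 475 = 0.326

0.326


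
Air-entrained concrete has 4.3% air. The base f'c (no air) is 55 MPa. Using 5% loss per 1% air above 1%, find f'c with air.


Strength loss = (4.3 - 1) * 5 = 16.5%
f'c = 55 * (1 - 16.5/100)
= 45.92 MPa

45.92


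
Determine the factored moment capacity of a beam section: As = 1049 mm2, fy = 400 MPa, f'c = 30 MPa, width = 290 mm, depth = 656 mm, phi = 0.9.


a = As * fy / (0.85 * f'c * b)
= 1049 * 400 / (0.85 * 30 * 290)
= 56.741 mm
Mn = As * fy * (d - a/2) / 10^6
= 263.3533 kN-m
phi*Mn = 0.9 * 263.3533 = 237.02 kN-m

237.02


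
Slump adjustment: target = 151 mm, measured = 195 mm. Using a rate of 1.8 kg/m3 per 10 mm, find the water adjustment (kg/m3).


Difference = 151 - 195 = -44 mm
Water adjustment = -44 * 1.8 / 10 = -7.9 kg/m3

-7.9


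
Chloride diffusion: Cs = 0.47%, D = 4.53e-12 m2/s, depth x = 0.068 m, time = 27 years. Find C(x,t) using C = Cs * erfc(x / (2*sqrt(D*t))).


t_seconds = 27 * 365.25 * 24 * 3600 = 852055200.0 s
arg = 0.068 / (2 * sqrt(4.53e-12 * 852055200.0))
= 0.5473
erfc(0.5473) = 0.439
C = 0.47 * 0.439 = 0.2063%

0.2063


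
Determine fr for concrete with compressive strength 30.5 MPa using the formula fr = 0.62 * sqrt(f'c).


fr = 0.62 * sqrt(30.5)
= 3.424 MPa

3.424


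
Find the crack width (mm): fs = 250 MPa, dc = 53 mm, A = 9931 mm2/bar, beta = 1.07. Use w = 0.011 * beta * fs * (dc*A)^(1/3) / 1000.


w = 0.011 * beta * fs * (dc * A)^(1/3) / 1000
= 0.011 * 1.07 * 250 * (53 * 9931)^(1/3) / 1000
= 0.238 mm

0.238


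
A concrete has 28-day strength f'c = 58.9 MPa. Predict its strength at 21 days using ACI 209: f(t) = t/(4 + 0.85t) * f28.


f(21) = 21 / (4 + 0.85 * 21) * 58.9
= 21 / 21.85 * 58.9
= 56.61 MPa

56.61


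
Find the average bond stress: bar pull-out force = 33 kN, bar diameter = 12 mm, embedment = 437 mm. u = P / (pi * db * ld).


u = P / (pi * db * ld)
= 33 * 1000 / (pi * 12 * 437)
= 2.003 MPa

2.003


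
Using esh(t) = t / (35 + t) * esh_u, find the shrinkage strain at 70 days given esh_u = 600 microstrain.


esh(70) = 70 / (35 + 70) * 600
= 70 / 105 * 600
= 400.0 microstrain

400.0


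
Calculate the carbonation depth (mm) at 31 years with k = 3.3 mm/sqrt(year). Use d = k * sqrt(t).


depth = k * sqrt(t)
= 3.3 * sqrt(31)
= 18.37 mm

18.37


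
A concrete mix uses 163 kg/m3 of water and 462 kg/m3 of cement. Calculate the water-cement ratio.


w/c = water / cement
w/c = 163 / 462 = 0.353

0.353


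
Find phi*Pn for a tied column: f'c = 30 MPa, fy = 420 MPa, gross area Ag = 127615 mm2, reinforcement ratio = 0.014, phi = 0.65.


Ast = rho * Ag = 0.014 * 127615 = 1786.61 mm2
phi*Pn = 0.65 * 0.80 * (0.85 * 30 * (127615 - 1786.61) + 420 * 1786.61) / 1000
= 2058.68 kN

2058.68


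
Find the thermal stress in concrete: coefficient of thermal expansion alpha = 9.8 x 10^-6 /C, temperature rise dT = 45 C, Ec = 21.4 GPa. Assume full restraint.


sigma = alpha * dT * Ec
= 9.8e-6 * 45 * 21.4 * 1000
= 9.437 MPa

9.437


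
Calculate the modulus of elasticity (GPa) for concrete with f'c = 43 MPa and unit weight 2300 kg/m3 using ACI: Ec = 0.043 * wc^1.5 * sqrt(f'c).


Ec = 0.043 * 2300^1.5 * sqrt(43) / 1000
= 31.1 GPa

31.1


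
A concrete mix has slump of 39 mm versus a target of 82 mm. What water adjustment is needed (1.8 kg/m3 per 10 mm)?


Difference = 82 - 39 = 43 mm
Water adjustment = 43 * 1.8 / 10 = 7.7 kg/m3

7.7


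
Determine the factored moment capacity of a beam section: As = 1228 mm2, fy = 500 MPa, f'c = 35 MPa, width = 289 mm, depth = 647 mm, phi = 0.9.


a = As * fy / (0.85 * f'c * b)
= 1228 * 500 / (0.85 * 35 * 289)
= 71.414 mm
Mn = As * fy * (d - a/2) / 10^6
= 375.3339 kN-m
phi*Mn = 0.9 * 375.3339 = 337.8 kN-m

337.8


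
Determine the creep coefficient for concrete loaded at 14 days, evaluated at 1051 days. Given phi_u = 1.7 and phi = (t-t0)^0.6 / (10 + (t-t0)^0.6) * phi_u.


dt = 1051 - 14 = 1037
phi = 1037^0.6 / (10 + 1037^0.6) * 1.7
= 1.472

1.472


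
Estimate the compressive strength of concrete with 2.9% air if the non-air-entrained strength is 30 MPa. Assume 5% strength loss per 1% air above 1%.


Strength loss = (2.9 - 1) * 5 = 9.5%
f'c = 30 * (1 - 9.5/100)
= 27.15 MPa

27.15


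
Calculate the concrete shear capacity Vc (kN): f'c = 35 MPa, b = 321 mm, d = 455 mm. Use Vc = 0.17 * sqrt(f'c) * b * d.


Vc = 0.17 * sqrt(35) * 321 * 455 / 1000
= 146.89 kN

146.89


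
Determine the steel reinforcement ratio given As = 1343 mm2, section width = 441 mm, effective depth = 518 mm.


rho = As / (b * d)
= 1343 / (441 * 518)
= 0.0059

0.0059


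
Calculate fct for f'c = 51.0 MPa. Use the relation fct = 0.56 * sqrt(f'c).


fct = 0.56 * sqrt(51.0)
= 0.56 * 7.141
= 3.999 MPa

3.999


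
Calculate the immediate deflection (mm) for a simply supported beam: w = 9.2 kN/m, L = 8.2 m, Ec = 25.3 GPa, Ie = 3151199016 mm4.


Convert: L = 8.2 m = 8200 mm, Ec = 25.3 GPa = 25300 MPa
delta = 5 * 9.2 * 8200^4 / (384 * 25300 * 3151199016)
= 6.79 mm

6.79


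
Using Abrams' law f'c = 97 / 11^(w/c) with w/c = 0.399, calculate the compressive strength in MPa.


f'c = 97 / 11^0.399
= 97 / 2.603
= 37.26 MPa

37.26


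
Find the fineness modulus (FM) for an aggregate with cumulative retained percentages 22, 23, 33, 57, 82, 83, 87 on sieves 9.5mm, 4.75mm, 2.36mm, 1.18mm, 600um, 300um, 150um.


FM = sum(cumulative % retained) / 100
= 387 / 100
= 3.87

3.87


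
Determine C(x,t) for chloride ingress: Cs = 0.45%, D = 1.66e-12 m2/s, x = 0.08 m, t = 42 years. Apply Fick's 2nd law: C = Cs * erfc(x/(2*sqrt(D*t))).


t_seconds = 42 * 365.25 * 24 * 3600 = 1325419200.0 s
arg = 0.08 / (2 * sqrt(1.66e-12 * 1325419200.0))
= 0.8528
erfc(0.8528) = 0.2278
C = 0.45 * 0.2278 = 0.1025%

0.1025


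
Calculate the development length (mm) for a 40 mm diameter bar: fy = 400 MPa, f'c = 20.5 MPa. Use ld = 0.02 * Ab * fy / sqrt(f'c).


Ab = pi * 40^2 / 4 = 1256.637 mm2
ld = 0.02 * 1256.637 * 400 / sqrt(20.5)
= 2220.4 mm

2220.4


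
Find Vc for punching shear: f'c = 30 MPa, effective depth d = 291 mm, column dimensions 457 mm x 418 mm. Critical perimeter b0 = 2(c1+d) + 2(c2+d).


b0 = 2*(457 + 291) + 2*(418 + 291) = 2914 mm
Vc = 0.33 * sqrt(30) * 2914 * 291 / 1000
= 1532.7 kN

1532.7


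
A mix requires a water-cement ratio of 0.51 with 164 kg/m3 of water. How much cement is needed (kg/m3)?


Cement = water / (w/c)
= 164 / 0.51
= 321.6 kg/m3

321.6


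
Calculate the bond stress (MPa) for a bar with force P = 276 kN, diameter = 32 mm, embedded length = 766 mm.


u = P / (pi * db * ld)
= 276 * 1000 / (pi * 32 * 766)
= 3.584 MPa

3.584


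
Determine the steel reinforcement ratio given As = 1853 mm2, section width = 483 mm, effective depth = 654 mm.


rho = As / (b * d)
= 1853 / (483 * 654)
= 0.0059

0.0059


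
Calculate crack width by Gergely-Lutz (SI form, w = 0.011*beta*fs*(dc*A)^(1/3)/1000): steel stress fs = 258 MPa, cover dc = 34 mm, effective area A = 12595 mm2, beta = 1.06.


w = 0.011 * beta * fs * (dc * A)^(1/3) / 1000
= 0.011 * 1.06 * 258 * (34 * 12595)^(1/3) / 1000
= 0.227 mm

0.227


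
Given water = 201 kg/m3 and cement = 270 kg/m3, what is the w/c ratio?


w/c = water / cement
w/c = 201 / 270 = 0.744

0.744


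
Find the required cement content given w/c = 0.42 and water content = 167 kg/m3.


Cement = water / (w/c)
= 167 / 0.42
= 397.6 kg/m3

397.6


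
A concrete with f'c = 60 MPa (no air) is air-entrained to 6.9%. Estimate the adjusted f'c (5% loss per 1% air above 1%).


Strength loss = (6.9 - 1) * 5 = 29.5%
f'c = 60 * (1 - 29.5/100)
= 42.3 MPa

42.3


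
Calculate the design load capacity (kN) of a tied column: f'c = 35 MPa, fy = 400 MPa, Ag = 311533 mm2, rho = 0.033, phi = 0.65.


Ast = rho * Ag = 0.033 * 311533 = 10280.589 mm2
phi*Pn = 0.65 * 0.80 * (0.85 * 35 * (311533 - 10280.589) + 400 * 10280.589) / 1000
= 6798.74 kN

6798.74


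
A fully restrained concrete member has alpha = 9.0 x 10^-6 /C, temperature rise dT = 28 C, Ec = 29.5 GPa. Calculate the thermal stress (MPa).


sigma = alpha * dT * Ec
= 9.0e-6 * 28 * 29.5 * 1000
= 7.434 MPa

7.434


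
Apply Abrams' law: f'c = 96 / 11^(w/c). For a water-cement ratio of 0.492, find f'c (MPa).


f'c = 96 / 11^0.492
= 96 / 3.254
= 29.51 MPa

29.51


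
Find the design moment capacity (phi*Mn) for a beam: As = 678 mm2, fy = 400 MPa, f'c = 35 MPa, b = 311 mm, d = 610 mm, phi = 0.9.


a = As * fy / (0.85 * f'c * b)
= 678 * 400 / (0.85 * 35 * 311)
= 29.3118 mm
Mn = As * fy * (d - a/2) / 10^6
= 161.4573 kN-m
phi*Mn = 0.9 * 161.4573 = 145.31 kN-m

145.31


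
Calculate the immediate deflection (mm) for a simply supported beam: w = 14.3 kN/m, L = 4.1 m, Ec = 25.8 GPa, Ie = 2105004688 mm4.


Convert: L = 4.1 m = 4100 mm, Ec = 25.8 GPa = 25800 MPa
delta = 5 * 14.3 * 4100^4 / (384 * 25800 * 2105004688)
= 0.97 mm

0.97


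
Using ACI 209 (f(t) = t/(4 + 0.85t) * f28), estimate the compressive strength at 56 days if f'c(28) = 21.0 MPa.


f(56) = 56 / (4 + 0.85 * 56) * 21.0
= 56 / 51.6 * 21.0
= 22.79 MPa

22.79


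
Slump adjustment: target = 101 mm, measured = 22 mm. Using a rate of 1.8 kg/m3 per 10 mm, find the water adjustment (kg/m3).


Difference = 101 - 22 = 79 mm
Water adjustment = 79 * 1.8 / 10 = 14.2 kg/m3

14.2


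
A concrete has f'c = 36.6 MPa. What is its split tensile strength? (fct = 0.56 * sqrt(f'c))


fct = 0.56 * sqrt(36.6)
= 0.56 * 6.05
= 3.388 MPa

3.388


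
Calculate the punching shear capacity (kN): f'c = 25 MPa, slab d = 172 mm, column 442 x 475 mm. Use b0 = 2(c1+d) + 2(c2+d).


b0 = 2*(442 + 172) + 2*(475 + 172) = 2522 mm
Vc = 0.33 * sqrt(25) * 2522 * 172 / 1000
= 715.74 kN

715.74


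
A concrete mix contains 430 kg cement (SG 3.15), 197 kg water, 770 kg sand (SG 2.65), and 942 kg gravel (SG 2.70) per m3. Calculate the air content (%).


Vol cement = 430 / (3.15 * 1000) = 0.136508 m3
Vol water = 197 / 1000 = 0.197 m3
Vol sand = 770 / (2.65 * 1000) = 0.290566 m3
Vol gravel = 942 / (2.70 * 1000) = 0.348889 m3
Total solid + water volume = 0.972963 m3
Air = (1 - 0.972963) * 100 = 2.7%

2.7


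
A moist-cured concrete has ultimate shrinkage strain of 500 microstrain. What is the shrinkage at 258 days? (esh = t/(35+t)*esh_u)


esh(258) = 258 / (35 + 258) * 500
= 258 / 293 * 500
= 440.3 microstrain

440.3


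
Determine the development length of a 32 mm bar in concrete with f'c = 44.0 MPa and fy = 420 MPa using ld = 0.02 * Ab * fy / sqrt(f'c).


Ab = pi * 32^2 / 4 = 804.248 mm2
ld = 0.02 * 804.248 * 420 / sqrt(44.0)
= 1018.5 mm

1018.5


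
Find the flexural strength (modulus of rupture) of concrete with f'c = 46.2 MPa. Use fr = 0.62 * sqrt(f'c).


fr = 0.62 * sqrt(46.2)
= 4.214 MPa

4.214


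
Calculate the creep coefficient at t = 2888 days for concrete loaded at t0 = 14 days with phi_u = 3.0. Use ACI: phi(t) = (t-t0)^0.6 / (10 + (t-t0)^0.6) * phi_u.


dt = 2888 - 14 = 2874
phi = 2874^0.6 / (10 + 2874^0.6) * 3.0
= 2.767

2.767


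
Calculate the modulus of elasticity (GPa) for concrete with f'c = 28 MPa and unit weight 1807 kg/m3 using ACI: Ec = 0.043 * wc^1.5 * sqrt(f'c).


Ec = 0.043 * 1807^1.5 * sqrt(28) / 1000
= 17.48 GPa

17.48
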